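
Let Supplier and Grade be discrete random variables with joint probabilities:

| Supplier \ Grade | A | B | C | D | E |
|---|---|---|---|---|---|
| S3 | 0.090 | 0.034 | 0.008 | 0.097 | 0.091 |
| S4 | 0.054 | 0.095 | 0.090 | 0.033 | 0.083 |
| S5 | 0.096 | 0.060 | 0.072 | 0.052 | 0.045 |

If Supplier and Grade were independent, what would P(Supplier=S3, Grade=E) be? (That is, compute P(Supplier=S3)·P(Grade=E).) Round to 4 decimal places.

P(Supplier=S3) = 0.090 + 0.034 + 0.008 + 0.097 + 0.091 = 0.320.
P(Grade=E) = 0.091 + 0.083 + 0.045 = 0.219.
Product: 0.320 × 0.219 = 0.0701.

0.0701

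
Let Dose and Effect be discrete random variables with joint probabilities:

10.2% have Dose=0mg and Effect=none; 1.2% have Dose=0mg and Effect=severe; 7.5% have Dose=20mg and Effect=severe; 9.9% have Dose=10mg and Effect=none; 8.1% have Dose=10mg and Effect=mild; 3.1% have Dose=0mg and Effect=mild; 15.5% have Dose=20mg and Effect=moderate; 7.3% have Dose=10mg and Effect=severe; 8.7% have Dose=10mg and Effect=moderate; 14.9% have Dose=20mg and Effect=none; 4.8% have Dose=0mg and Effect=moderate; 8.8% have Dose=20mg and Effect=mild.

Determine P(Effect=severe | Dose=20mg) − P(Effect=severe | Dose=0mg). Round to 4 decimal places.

0.0984

P(Dose=20mg) = 0.149 + 0.088 + 0.155 + 0.075 = 0.467; P(Effect=severe | Dose=20mg) = 0.075/0.467 = 0.16060.
P(Dose=0mg) = 0.102 + 0.031 + 0.048 + 0.012 = 0.193; P(Effect=severe | Dose=0mg) = 0.012/0.193 = 0.06218.
Difference = 0.0984.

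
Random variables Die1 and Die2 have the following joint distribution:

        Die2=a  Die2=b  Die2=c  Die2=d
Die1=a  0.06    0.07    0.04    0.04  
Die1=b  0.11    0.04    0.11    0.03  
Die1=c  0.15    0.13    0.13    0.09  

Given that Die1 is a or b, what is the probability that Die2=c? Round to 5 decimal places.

0.30000

P(Die1=a) = 0.06 + 0.07 + 0.04 + 0.04 = 0.21.
P(Die1=b) = 0.11 + 0.04 + 0.11 + 0.03 = 0.29.
P(Die1 ∈ {a, b}) = 0.21 + 0.29 = 0.50; P(Die2=c, Die1 ∈ {a, b}) = 0.04 + 0.11 = 0.15.
P(Die2=c | Die1 ∈ {a, b}) = 0.15/0.50 = 0.30000.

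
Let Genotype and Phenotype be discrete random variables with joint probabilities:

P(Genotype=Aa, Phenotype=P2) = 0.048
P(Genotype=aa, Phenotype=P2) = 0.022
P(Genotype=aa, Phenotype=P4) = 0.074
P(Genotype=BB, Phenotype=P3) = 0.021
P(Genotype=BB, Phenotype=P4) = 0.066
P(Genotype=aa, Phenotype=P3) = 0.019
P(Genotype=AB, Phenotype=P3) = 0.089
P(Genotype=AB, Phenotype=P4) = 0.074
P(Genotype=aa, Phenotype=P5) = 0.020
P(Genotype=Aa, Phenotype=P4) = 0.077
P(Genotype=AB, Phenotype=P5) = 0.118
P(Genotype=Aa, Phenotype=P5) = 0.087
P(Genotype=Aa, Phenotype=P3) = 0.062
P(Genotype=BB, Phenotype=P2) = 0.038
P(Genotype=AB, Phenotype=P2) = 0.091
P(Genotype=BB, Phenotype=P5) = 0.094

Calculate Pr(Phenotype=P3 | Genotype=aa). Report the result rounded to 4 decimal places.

0.1407

P(Genotype=aa) = 0.022 + 0.019 + 0.074 + 0.020 = 0.135.
P(Phenotype=P3 | Genotype=aa) = 0.019/0.135 = 0.1407.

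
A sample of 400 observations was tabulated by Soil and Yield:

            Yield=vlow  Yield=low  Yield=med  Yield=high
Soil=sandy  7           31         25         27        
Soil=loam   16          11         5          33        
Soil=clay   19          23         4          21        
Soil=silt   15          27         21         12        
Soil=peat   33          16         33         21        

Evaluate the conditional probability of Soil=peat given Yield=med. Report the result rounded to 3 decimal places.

Total with Yield=med: 25 + 5 + 4 + 21 + 33 = 88.
P(Soil=peat | Yield=med) = 33/88 = 0.375.

0.375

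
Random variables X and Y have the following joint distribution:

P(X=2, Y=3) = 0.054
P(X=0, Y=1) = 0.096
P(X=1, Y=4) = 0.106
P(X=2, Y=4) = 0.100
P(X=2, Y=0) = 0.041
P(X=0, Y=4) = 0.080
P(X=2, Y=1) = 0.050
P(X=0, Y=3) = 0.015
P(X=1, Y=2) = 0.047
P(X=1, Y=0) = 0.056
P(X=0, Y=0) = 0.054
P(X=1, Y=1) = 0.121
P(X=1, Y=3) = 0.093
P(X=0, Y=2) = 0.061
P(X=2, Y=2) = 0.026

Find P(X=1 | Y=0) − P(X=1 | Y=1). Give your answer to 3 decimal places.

-0.082

P(Y=0) = 0.054 + 0.056 + 0.041 = 0.151; P(X=1 | Y=0) = 0.056/0.151 = 0.3709.
P(Y=1) = 0.096 + 0.121 + 0.050 = 0.267; P(X=1 | Y=1) = 0.121/0.267 = 0.4532.
Difference = -0.082.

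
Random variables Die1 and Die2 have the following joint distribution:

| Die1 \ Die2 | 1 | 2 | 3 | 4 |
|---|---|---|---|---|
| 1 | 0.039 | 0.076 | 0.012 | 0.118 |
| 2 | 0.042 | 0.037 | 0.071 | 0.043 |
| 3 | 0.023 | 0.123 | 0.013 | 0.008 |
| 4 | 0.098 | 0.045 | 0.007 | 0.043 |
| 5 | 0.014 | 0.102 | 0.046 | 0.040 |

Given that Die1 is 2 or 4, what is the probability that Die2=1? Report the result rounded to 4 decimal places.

P(Die1=2) = 0.042 + 0.037 + 0.071 + 0.043 = 0.193.
P(Die1=4) = 0.098 + 0.045 + 0.007 + 0.043 = 0.193.
P(Die1 ∈ {2, 4}) = 0.193 + 0.193 = 0.386; P(Die2=1, Die1 ∈ {2, 4}) = 0.042 + 0.098 = 0.140.
P(Die2=1 | Die1 ∈ {2, 4}) = 0.140/0.386 = 0.3627.

0.3627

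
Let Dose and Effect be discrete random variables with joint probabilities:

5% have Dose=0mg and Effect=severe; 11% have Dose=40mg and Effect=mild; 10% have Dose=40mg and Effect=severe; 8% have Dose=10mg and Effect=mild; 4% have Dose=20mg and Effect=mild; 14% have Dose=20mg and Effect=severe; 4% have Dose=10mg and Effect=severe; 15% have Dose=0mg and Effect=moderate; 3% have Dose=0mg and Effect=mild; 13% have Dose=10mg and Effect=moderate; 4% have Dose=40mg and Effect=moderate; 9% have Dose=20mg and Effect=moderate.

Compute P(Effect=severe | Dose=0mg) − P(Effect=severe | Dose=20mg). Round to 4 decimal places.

P(Dose=0mg) = 0.03 + 0.15 + 0.05 = 0.23; P(Effect=severe | Dose=0mg) = 0.05/0.23 = 0.21739.
P(Dose=20mg) = 0.04 + 0.09 + 0.14 = 0.27; P(Effect=severe | Dose=20mg) = 0.14/0.27 = 0.51852.
Difference = -0.3011.

-0.3011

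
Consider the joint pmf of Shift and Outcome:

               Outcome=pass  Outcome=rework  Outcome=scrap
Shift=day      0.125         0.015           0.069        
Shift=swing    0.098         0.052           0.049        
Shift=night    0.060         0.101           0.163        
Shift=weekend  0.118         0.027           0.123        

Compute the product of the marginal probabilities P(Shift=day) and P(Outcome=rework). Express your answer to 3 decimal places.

P(Shift=day) = 0.125 + 0.015 + 0.069 = 0.209.
P(Outcome=rework) = 0.015 + 0.052 + 0.101 + 0.027 = 0.195.
Product: 0.209 × 0.195 = 0.041.

0.041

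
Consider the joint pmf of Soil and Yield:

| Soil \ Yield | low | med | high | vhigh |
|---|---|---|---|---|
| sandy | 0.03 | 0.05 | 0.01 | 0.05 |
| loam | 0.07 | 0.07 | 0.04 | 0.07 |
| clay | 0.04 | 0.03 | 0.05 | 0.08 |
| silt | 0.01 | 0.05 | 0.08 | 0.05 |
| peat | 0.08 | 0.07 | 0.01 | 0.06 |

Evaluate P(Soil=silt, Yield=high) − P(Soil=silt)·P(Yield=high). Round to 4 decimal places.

P(Soil=silt) = 0.01 + 0.05 + 0.08 + 0.05 = 0.19.
P(Yield=high) = 0.01 + 0.04 + 0.05 + 0.08 + 0.01 = 0.19.
P(Soil=silt, Yield=high) − P(Soil=silt)P(Yield=high) = 0.08 − 0.19×0.19 = 0.0439.

0.0439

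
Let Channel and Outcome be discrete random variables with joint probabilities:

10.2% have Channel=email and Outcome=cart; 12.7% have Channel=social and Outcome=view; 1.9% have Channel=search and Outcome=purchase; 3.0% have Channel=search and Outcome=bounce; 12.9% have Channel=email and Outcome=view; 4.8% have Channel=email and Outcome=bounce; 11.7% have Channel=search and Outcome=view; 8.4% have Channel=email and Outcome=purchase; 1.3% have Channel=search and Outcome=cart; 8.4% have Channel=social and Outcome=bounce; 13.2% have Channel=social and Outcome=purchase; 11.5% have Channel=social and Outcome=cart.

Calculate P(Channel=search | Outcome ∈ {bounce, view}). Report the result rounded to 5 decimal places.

P(Outcome=bounce) = 0.048 + 0.030 + 0.084 = 0.162.
P(Outcome=view) = 0.129 + 0.117 + 0.127 = 0.373.
P(Outcome ∈ {bounce, view}) = 0.162 + 0.373 = 0.535; P(Channel=search, Outcome ∈ {bounce, view}) = 0.030 + 0.117 = 0.147.
P(Channel=search | Outcome ∈ {bounce, view}) = 0.147/0.535 = 0.27477.

0.27477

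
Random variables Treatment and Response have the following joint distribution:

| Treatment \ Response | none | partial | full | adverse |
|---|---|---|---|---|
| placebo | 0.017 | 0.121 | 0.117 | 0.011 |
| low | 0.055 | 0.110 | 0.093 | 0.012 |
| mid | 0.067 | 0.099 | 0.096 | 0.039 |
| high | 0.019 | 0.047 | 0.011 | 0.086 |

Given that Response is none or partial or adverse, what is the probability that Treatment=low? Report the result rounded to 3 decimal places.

0.259

P(Response=none) = 0.017 + 0.055 + 0.067 + 0.019 = 0.158.
P(Response=partial) = 0.121 + 0.110 + 0.099 + 0.047 = 0.377.
P(Response=adverse) = 0.011 + 0.012 + 0.039 + 0.086 = 0.148.
P(Response ∈ {none, partial, adverse}) = 0.158 + 0.377 + 0.148 = 0.683; P(Treatment=low, Response ∈ {none, partial, adverse}) = 0.055 + 0.110 + 0.012 = 0.177.
P(Treatment=low | Response ∈ {none, partial, adverse}) = 0.177/0.683 = 0.259.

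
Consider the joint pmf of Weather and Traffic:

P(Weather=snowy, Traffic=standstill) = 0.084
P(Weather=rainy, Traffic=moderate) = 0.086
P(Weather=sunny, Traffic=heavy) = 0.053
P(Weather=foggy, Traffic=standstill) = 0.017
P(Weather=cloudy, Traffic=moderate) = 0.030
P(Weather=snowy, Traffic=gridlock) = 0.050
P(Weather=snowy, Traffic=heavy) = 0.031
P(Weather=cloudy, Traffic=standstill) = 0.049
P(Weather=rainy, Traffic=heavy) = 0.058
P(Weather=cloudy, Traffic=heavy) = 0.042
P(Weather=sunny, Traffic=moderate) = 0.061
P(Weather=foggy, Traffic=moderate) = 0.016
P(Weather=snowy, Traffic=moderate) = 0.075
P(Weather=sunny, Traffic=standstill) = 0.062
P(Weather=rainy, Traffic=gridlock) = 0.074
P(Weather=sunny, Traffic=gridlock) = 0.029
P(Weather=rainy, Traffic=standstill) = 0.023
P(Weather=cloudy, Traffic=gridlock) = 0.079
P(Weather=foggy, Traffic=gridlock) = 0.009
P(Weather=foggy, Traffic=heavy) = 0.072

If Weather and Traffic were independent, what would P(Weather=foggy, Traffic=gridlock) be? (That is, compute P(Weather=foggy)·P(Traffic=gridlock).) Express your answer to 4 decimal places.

P(Weather=foggy) = 0.016 + 0.072 + 0.009 + 0.017 = 0.114.
P(Traffic=gridlock) = 0.029 + 0.079 + 0.074 + 0.050 + 0.009 = 0.241.
Product: 0.114 × 0.241 = 0.0275.

0.0275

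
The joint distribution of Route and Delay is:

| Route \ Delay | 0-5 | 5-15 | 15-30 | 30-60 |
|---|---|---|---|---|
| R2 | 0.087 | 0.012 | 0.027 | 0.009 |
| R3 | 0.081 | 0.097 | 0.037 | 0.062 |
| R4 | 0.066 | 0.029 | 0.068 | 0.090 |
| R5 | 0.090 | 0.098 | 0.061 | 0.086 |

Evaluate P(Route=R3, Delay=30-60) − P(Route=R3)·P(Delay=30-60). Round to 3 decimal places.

-0.006

P(Route=R3) = 0.081 + 0.097 + 0.037 + 0.062 = 0.277.
P(Delay=30-60) = 0.009 + 0.062 + 0.090 + 0.086 = 0.247.
P(Route=R3, Delay=30-60) − P(Route=R3)P(Delay=30-60) = 0.062 − 0.277×0.247 = -0.006.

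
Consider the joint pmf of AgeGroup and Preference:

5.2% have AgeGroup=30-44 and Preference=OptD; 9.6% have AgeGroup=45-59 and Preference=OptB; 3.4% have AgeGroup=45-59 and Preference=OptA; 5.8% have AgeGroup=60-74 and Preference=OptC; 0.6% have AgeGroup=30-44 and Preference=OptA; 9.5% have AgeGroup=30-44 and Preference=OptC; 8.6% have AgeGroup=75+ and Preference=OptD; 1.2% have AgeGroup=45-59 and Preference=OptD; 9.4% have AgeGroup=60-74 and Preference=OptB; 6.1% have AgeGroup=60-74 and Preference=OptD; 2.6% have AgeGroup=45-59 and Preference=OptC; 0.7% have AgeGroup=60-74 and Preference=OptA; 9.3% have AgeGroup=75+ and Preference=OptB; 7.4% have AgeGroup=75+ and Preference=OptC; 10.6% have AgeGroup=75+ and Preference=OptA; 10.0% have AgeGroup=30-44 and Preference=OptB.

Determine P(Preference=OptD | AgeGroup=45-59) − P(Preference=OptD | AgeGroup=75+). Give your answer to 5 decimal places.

P(AgeGroup=45-59) = 0.034 + 0.096 + 0.026 + 0.012 = 0.168; P(Preference=OptD | AgeGroup=45-59) = 0.012/0.168 = 0.071429.
P(AgeGroup=75+) = 0.106 + 0.093 + 0.074 + 0.086 = 0.359; P(Preference=OptD | AgeGroup=75+) = 0.086/0.359 = 0.239554.
Difference = -0.16813.

-0.16813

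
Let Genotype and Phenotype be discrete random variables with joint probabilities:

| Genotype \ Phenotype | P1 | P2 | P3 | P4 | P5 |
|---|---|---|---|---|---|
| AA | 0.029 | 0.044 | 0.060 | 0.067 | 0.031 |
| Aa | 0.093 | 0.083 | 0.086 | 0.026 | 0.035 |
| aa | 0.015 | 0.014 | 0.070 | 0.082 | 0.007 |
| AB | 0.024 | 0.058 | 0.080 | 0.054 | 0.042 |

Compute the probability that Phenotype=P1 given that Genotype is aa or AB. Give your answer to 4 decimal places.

0.0874

P(Genotype=aa) = 0.015 + 0.014 + 0.070 + 0.082 + 0.007 = 0.188.
P(Genotype=AB) = 0.024 + 0.058 + 0.080 + 0.054 + 0.042 = 0.258.
P(Genotype ∈ {aa, AB}) = 0.188 + 0.258 = 0.446; P(Phenotype=P1, Genotype ∈ {aa, AB}) = 0.015 + 0.024 = 0.039.
P(Phenotype=P1 | Genotype ∈ {aa, AB}) = 0.039/0.446 = 0.0874.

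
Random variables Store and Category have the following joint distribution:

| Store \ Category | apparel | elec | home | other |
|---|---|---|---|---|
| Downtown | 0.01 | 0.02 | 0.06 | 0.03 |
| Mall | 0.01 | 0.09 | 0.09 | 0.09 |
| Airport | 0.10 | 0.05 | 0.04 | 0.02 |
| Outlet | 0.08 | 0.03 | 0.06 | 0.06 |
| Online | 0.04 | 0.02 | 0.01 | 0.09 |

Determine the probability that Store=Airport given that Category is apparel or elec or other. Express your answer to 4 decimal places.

0.2297

P(Category=apparel) = 0.01 + 0.01 + 0.10 + 0.08 + 0.04 = 0.24.
P(Category=elec) = 0.02 + 0.09 + 0.05 + 0.03 + 0.02 = 0.21.
P(Category=other) = 0.03 + 0.09 + 0.02 + 0.06 + 0.09 = 0.29.
P(Category ∈ {apparel, elec, other}) = 0.24 + 0.21 + 0.29 = 0.74; P(Store=Airport, Category ∈ {apparel, elec, other}) = 0.10 + 0.05 + 0.02 = 0.17.
P(Store=Airport | Category ∈ {apparel, elec, other}) = 0.17/0.74 = 0.2297.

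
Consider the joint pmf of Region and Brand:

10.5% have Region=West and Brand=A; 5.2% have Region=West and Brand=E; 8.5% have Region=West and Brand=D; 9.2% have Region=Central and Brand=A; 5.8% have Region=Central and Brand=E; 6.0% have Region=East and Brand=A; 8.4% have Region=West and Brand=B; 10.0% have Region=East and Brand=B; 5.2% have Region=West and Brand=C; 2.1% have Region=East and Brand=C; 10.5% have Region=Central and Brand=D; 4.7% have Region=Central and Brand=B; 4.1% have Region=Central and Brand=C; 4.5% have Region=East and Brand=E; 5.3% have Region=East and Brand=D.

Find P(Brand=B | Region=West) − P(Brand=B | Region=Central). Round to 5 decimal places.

P(Region=West) = 0.105 + 0.084 + 0.052 + 0.085 + 0.052 = 0.378; P(Brand=B | Region=West) = 0.084/0.378 = 0.222222.
P(Region=Central) = 0.092 + 0.047 + 0.041 + 0.105 + 0.058 = 0.343; P(Brand=B | Region=Central) = 0.047/0.343 = 0.137026.
Difference = 0.08520.

0.08520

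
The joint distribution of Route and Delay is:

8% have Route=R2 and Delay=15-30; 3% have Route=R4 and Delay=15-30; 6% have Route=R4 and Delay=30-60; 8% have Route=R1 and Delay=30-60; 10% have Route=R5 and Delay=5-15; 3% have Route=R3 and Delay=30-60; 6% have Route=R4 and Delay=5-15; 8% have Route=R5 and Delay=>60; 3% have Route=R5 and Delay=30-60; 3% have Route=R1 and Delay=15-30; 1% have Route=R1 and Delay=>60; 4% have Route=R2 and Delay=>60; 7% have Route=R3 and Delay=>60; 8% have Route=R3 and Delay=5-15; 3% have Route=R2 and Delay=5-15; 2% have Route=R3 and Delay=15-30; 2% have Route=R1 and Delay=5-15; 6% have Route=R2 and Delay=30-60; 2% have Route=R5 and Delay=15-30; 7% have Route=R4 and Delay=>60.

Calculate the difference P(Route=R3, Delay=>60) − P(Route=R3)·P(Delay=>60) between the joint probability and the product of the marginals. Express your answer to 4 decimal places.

P(Route=R3) = 0.08 + 0.02 + 0.03 + 0.07 = 0.20.
P(Delay=>60) = 0.01 + 0.04 + 0.07 + 0.07 + 0.08 = 0.27.
P(Route=R3, Delay=>60) − P(Route=R3)P(Delay=>60) = 0.07 − 0.20×0.27 = 0.0160.

0.0160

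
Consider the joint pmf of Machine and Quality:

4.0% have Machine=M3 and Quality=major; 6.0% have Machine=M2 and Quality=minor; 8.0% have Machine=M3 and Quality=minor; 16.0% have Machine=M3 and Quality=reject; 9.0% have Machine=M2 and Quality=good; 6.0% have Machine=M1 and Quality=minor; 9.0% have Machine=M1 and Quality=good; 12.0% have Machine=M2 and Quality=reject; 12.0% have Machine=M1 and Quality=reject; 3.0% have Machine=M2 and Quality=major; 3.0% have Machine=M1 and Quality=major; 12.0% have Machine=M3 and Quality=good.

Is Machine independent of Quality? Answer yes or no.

yes

Every cell satisfies P(Machine,Quality) = P(Machine)·P(Quality). For instance P(Machine=M1) = 0.300, P(Quality=reject) = 0.400, and 0.300×0.400 = 0.120 matches the joint entry. So Machine and Quality are independent.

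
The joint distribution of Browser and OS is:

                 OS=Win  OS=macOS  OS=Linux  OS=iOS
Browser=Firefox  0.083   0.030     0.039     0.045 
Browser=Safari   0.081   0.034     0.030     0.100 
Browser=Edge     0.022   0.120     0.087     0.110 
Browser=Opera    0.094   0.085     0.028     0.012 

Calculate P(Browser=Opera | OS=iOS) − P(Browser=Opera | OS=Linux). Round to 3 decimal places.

-0.107

P(OS=iOS) = 0.045 + 0.100 + 0.110 + 0.012 = 0.267; P(Browser=Opera | OS=iOS) = 0.012/0.267 = 0.0449.
P(OS=Linux) = 0.039 + 0.030 + 0.087 + 0.028 = 0.184; P(Browser=Opera | OS=Linux) = 0.028/0.184 = 0.1522.
Difference = -0.107.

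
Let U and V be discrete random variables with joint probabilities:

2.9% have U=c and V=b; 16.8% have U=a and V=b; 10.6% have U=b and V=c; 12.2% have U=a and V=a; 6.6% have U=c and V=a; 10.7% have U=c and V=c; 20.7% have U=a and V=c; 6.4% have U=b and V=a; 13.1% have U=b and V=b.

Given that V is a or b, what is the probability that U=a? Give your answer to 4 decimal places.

0.5000

P(V=a) = 0.122 + 0.064 + 0.066 = 0.252.
P(V=b) = 0.168 + 0.131 + 0.029 = 0.328.
P(V ∈ {a, b}) = 0.252 + 0.328 = 0.580; P(U=a, V ∈ {a, b}) = 0.122 + 0.168 = 0.290.
P(U=a | V ∈ {a, b}) = 0.290/0.580 = 0.5000.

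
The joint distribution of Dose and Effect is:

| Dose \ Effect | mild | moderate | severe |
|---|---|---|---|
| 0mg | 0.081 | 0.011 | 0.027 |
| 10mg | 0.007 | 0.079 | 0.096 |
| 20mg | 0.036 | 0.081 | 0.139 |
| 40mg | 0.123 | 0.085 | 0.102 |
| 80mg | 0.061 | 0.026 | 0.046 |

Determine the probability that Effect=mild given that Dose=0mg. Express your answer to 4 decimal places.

0.6807

P(Dose=0mg) = 0.081 + 0.011 + 0.027 = 0.119.
P(Effect=mild | Dose=0mg) = 0.081/0.119 = 0.6807.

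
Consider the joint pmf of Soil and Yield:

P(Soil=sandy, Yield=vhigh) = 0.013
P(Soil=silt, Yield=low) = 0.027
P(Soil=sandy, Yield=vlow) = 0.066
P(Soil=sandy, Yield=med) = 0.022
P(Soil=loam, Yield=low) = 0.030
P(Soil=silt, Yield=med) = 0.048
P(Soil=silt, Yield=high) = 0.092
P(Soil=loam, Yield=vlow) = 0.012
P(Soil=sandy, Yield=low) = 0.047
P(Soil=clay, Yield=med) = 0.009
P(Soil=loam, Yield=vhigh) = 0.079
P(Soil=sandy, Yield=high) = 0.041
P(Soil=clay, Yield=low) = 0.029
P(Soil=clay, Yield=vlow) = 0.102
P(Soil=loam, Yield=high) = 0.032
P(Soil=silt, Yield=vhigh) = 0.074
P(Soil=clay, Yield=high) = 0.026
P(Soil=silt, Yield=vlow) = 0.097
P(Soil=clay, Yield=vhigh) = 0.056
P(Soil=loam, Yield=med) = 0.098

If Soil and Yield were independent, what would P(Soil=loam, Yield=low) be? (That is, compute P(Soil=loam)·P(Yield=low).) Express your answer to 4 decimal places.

0.0334

P(Soil=loam) = 0.012 + 0.030 + 0.098 + 0.032 + 0.079 = 0.251.
P(Yield=low) = 0.047 + 0.030 + 0.029 + 0.027 = 0.133.
Product: 0.251 × 0.133 = 0.0334.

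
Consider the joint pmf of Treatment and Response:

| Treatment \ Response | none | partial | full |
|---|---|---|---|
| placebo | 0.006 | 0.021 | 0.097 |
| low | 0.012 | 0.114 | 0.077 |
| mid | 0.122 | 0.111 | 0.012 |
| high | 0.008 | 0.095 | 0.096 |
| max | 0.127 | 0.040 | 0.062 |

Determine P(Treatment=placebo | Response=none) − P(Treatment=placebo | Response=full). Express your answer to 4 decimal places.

-0.2602

P(Response=none) = 0.006 + 0.012 + 0.122 + 0.008 + 0.127 = 0.275; P(Treatment=placebo | Response=none) = 0.006/0.275 = 0.02182.
P(Response=full) = 0.097 + 0.077 + 0.012 + 0.096 + 0.062 = 0.344; P(Treatment=placebo | Response=full) = 0.097/0.344 = 0.28198.
Difference = -0.2602.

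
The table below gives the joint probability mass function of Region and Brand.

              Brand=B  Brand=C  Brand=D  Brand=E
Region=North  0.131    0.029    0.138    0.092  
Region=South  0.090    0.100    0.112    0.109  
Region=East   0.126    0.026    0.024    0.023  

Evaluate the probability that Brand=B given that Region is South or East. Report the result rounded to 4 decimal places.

P(Region=South) = 0.090 + 0.100 + 0.112 + 0.109 = 0.411.
P(Region=East) = 0.126 + 0.026 + 0.024 + 0.023 = 0.199.
P(Region ∈ {South, East}) = 0.411 + 0.199 = 0.610; P(Brand=B, Region ∈ {South, East}) = 0.090 + 0.126 = 0.216.
P(Brand=B | Region ∈ {South, East}) = 0.216/0.610 = 0.3541.

0.3541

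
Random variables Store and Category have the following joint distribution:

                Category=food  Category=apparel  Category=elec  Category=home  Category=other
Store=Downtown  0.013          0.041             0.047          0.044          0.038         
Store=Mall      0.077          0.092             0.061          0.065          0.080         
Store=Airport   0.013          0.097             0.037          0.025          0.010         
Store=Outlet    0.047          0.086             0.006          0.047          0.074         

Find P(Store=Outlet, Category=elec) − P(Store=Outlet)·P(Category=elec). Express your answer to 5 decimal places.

P(Store=Outlet) = 0.047 + 0.086 + 0.006 + 0.047 + 0.074 = 0.260.
P(Category=elec) = 0.047 + 0.061 + 0.037 + 0.006 = 0.151.
P(Store=Outlet, Category=elec) − P(Store=Outlet)P(Category=elec) = 0.006 − 0.260×0.151 = -0.03326.

-0.03326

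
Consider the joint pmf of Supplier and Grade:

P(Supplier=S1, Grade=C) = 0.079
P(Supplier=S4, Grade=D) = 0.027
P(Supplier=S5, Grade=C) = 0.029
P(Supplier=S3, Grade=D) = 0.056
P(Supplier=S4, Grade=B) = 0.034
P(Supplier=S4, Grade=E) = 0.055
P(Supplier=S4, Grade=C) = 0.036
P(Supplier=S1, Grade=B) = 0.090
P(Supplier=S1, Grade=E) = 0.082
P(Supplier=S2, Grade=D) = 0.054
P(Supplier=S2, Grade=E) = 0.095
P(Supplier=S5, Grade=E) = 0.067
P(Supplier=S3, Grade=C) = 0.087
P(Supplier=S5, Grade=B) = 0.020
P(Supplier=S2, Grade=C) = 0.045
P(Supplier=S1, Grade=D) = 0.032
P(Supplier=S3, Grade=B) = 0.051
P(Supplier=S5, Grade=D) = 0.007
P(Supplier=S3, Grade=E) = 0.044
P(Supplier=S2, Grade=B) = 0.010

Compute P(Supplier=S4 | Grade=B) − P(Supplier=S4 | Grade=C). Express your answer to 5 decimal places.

0.03542

P(Grade=B) = 0.090 + 0.010 + 0.051 + 0.034 + 0.020 = 0.205; P(Supplier=S4 | Grade=B) = 0.034/0.205 = 0.165854.
P(Grade=C) = 0.079 + 0.045 + 0.087 + 0.036 + 0.029 = 0.276; P(Supplier=S4 | Grade=C) = 0.036/0.276 = 0.130435.
Difference = 0.03542.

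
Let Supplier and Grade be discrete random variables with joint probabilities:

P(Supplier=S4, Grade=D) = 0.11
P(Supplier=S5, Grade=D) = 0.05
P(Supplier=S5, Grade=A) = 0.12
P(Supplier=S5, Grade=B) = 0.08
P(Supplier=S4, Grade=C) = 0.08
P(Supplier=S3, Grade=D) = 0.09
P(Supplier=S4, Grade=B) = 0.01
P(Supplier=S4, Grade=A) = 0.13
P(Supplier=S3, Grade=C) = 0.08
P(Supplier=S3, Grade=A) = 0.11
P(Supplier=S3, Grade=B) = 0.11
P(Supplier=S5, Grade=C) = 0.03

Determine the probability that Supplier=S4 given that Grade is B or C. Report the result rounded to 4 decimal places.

0.2308

P(Grade=B) = 0.11 + 0.01 + 0.08 = 0.20.
P(Grade=C) = 0.08 + 0.08 + 0.03 = 0.19.
P(Grade ∈ {B, C}) = 0.20 + 0.19 = 0.39; P(Supplier=S4, Grade ∈ {B, C}) = 0.01 + 0.08 = 0.09.
P(Supplier=S4 | Grade ∈ {B, C}) = 0.09/0.39 = 0.2308.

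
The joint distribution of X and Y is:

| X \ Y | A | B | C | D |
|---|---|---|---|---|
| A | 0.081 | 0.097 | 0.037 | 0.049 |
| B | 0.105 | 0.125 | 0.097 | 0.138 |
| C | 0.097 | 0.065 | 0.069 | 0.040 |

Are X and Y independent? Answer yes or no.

no

P(X=B) = 0.465 and P(Y=D) = 0.227, so their product is 0.10556, but P(X=B, Y=D) = 0.138. Since these differ, X and Y are not independent.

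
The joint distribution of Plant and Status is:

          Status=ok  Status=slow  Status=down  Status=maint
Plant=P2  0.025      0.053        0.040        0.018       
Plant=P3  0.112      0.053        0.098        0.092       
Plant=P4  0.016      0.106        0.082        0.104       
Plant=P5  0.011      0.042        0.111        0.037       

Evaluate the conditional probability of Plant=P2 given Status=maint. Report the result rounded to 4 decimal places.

P(Status=maint) = 0.018 + 0.092 + 0.104 + 0.037 = 0.251.
P(Plant=P2 | Status=maint) = 0.018/0.251 = 0.0717.

0.0717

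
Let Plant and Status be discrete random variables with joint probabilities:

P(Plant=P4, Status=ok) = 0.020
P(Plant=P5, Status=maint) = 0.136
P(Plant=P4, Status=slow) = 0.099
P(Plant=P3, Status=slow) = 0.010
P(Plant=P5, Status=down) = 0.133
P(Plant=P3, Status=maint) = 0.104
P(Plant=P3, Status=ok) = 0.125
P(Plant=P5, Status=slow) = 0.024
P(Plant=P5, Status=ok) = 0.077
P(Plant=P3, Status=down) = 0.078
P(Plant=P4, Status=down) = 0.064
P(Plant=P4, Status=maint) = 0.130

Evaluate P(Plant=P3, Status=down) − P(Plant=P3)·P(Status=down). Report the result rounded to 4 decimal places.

-0.0092

P(Plant=P3) = 0.125 + 0.010 + 0.078 + 0.104 = 0.317.
P(Status=down) = 0.078 + 0.064 + 0.133 = 0.275.
P(Plant=P3, Status=down) − P(Plant=P3)P(Status=down) = 0.078 − 0.317×0.275 = -0.0092.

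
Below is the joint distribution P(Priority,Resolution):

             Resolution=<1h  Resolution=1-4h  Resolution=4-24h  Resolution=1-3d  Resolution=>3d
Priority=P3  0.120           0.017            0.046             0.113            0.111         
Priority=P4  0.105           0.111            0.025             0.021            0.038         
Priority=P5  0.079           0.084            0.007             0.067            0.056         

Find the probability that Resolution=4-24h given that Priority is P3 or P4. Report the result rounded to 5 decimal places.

P(Priority=P3) = 0.120 + 0.017 + 0.046 + 0.113 + 0.111 = 0.407.
P(Priority=P4) = 0.105 + 0.111 + 0.025 + 0.021 + 0.038 = 0.300.
P(Priority ∈ {P3, P4}) = 0.407 + 0.300 = 0.707; P(Resolution=4-24h, Priority ∈ {P3, P4}) = 0.046 + 0.025 = 0.071.
P(Resolution=4-24h | Priority ∈ {P3, P4}) = 0.071/0.707 = 0.10042.

0.10042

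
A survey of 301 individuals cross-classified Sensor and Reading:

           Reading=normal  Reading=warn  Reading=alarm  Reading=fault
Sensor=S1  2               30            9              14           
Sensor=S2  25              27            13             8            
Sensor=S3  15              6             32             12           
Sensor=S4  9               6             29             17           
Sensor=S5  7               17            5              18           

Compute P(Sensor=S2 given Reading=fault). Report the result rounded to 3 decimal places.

Total with Reading=fault: 14 + 8 + 12 + 17 + 18 = 69.
P(Sensor=S2 | Reading=fault) = 8/69 = 0.116.

0.116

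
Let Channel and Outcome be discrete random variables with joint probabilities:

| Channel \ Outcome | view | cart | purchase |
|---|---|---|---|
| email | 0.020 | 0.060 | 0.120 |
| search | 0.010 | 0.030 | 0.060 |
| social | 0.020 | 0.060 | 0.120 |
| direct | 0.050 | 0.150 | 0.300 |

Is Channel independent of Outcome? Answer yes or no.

Every cell satisfies P(Channel,Outcome) = P(Channel)·P(Outcome). For instance P(Channel=email) = 0.200, P(Outcome=purchase) = 0.600, and 0.200×0.600 = 0.120 matches the joint entry. So Channel and Outcome are independent.

yes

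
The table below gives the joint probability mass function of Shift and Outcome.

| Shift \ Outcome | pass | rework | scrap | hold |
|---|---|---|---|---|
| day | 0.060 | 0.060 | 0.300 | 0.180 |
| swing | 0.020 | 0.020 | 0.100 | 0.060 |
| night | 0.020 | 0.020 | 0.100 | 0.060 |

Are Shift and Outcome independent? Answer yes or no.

Every cell satisfies P(Shift,Outcome) = P(Shift)·P(Outcome). For instance P(Shift=night) = 0.200, P(Outcome=pass) = 0.100, and 0.200×0.100 = 0.020 matches the joint entry. So Shift and Outcome are independent.

yes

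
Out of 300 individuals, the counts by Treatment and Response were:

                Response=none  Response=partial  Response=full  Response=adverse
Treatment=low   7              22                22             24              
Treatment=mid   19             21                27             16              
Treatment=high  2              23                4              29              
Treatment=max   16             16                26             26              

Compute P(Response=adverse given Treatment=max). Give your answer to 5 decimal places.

0.30952

Total with Treatment=max: 16 + 16 + 26 + 26 = 84.
P(Response=adverse | Treatment=max) = 26/84 = 0.30952.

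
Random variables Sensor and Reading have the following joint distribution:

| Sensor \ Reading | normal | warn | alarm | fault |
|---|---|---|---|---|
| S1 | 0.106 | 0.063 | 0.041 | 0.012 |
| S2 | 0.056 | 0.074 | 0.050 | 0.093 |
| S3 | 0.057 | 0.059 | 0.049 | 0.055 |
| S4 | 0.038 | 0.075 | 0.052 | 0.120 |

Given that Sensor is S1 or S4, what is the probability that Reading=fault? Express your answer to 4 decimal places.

P(Sensor=S1) = 0.106 + 0.063 + 0.041 + 0.012 = 0.222.
P(Sensor=S4) = 0.038 + 0.075 + 0.052 + 0.120 = 0.285.
P(Sensor ∈ {S1, S4}) = 0.222 + 0.285 = 0.507; P(Reading=fault, Sensor ∈ {S1, S4}) = 0.012 + 0.120 = 0.132.
P(Reading=fault | Sensor ∈ {S1, S4}) = 0.132/0.507 = 0.2604.

0.2604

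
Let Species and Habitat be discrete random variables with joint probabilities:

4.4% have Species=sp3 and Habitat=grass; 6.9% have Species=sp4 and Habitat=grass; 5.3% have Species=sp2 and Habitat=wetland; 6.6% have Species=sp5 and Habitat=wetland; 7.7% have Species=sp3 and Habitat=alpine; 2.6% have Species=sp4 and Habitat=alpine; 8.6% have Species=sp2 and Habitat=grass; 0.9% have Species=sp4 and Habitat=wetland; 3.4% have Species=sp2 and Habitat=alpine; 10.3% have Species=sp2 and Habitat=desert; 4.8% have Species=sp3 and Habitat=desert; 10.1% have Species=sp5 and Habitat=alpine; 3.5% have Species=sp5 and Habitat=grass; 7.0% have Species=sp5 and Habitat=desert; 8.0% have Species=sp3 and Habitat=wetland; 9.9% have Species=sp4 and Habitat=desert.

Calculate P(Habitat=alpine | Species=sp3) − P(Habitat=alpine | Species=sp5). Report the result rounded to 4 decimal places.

-0.0621

P(Species=sp3) = 0.044 + 0.080 + 0.048 + 0.077 = 0.249; P(Habitat=alpine | Species=sp3) = 0.077/0.249 = 0.30924.
P(Species=sp5) = 0.035 + 0.066 + 0.070 + 0.101 = 0.272; P(Habitat=alpine | Species=sp5) = 0.101/0.272 = 0.37132.
Difference = -0.0621.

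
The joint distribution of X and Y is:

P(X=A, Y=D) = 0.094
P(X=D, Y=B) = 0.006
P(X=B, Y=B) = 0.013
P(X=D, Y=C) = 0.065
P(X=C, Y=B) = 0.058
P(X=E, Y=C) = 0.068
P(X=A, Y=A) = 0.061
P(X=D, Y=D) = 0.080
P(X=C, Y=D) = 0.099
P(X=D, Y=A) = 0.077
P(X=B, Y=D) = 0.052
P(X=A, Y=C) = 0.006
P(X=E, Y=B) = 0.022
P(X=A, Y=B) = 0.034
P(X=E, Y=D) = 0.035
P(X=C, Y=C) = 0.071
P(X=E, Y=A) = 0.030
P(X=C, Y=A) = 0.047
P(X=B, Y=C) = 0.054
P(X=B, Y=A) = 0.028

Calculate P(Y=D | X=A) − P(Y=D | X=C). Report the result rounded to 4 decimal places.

0.1221

P(X=A) = 0.061 + 0.034 + 0.006 + 0.094 = 0.195; P(Y=D | X=A) = 0.094/0.195 = 0.48205.
P(X=C) = 0.047 + 0.058 + 0.071 + 0.099 = 0.275; P(Y=D | X=C) = 0.099/0.275 = 0.36000.
Difference = 0.1221.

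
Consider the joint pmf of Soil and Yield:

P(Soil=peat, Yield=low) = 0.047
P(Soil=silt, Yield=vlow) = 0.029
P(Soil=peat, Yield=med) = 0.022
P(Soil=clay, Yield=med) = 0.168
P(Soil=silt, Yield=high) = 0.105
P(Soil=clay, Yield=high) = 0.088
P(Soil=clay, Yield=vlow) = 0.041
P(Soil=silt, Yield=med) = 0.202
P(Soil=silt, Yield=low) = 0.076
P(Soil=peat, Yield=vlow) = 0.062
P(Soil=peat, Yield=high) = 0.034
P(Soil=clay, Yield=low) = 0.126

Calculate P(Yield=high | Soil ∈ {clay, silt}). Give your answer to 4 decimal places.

P(Soil=clay) = 0.041 + 0.126 + 0.168 + 0.088 = 0.423.
P(Soil=silt) = 0.029 + 0.076 + 0.202 + 0.105 = 0.412.
P(Soil ∈ {clay, silt}) = 0.423 + 0.412 = 0.835; P(Yield=high, Soil ∈ {clay, silt}) = 0.088 + 0.105 = 0.193.
P(Yield=high | Soil ∈ {clay, silt}) = 0.193/0.835 = 0.2311.

0.2311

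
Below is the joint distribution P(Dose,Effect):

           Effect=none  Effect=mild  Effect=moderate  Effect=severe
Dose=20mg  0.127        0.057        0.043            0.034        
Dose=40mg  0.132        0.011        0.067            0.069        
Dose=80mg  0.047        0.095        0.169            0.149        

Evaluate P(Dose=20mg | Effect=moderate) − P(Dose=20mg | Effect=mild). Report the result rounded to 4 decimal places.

-0.1956

P(Effect=moderate) = 0.043 + 0.067 + 0.169 = 0.279; P(Dose=20mg | Effect=moderate) = 0.043/0.279 = 0.15412.
P(Effect=mild) = 0.057 + 0.011 + 0.095 = 0.163; P(Dose=20mg | Effect=mild) = 0.057/0.163 = 0.34969.
Difference = -0.1956.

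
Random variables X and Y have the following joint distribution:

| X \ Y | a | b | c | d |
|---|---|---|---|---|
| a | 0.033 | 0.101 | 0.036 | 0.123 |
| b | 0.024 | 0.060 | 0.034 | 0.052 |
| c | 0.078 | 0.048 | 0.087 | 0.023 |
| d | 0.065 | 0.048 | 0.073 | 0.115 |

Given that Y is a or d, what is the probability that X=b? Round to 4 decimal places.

P(Y=a) = 0.033 + 0.024 + 0.078 + 0.065 = 0.200.
P(Y=d) = 0.123 + 0.052 + 0.023 + 0.115 = 0.313.
P(Y ∈ {a, d}) = 0.200 + 0.313 = 0.513; P(X=b, Y ∈ {a, d}) = 0.024 + 0.052 = 0.076.
P(X=b | Y ∈ {a, d}) = 0.076/0.513 = 0.1481.

0.1481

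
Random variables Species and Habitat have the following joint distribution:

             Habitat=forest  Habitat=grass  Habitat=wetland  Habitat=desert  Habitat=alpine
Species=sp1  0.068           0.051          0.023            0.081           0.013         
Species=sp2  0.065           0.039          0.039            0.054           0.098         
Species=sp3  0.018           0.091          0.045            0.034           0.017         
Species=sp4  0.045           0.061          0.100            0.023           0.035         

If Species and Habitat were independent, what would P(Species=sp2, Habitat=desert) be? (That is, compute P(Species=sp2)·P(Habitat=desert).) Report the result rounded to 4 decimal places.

P(Species=sp2) = 0.065 + 0.039 + 0.039 + 0.054 + 0.098 = 0.295.
P(Habitat=desert) = 0.081 + 0.054 + 0.034 + 0.023 = 0.192.
Product: 0.295 × 0.192 = 0.0566.

0.0566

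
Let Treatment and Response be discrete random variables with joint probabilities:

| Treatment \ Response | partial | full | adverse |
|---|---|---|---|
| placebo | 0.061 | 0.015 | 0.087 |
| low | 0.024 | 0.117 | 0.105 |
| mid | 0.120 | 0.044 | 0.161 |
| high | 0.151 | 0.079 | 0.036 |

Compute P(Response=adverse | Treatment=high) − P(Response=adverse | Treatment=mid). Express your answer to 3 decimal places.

P(Treatment=high) = 0.151 + 0.079 + 0.036 = 0.266; P(Response=adverse | Treatment=high) = 0.036/0.266 = 0.1353.
P(Treatment=mid) = 0.120 + 0.044 + 0.161 = 0.325; P(Response=adverse | Treatment=mid) = 0.161/0.325 = 0.4954.
Difference = -0.360.

-0.360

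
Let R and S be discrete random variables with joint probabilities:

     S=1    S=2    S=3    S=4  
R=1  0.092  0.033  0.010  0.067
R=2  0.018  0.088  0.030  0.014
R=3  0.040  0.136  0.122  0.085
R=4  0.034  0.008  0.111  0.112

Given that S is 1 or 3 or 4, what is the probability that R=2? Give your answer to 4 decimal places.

0.0844

P(S=1) = 0.092 + 0.018 + 0.040 + 0.034 = 0.184.
P(S=3) = 0.010 + 0.030 + 0.122 + 0.111 = 0.273.
P(S=4) = 0.067 + 0.014 + 0.085 + 0.112 = 0.278.
P(S ∈ {1, 3, 4}) = 0.184 + 0.273 + 0.278 = 0.735; P(R=2, S ∈ {1, 3, 4}) = 0.018 + 0.030 + 0.014 = 0.062.
P(R=2 | S ∈ {1, 3, 4}) = 0.062/0.735 = 0.0844.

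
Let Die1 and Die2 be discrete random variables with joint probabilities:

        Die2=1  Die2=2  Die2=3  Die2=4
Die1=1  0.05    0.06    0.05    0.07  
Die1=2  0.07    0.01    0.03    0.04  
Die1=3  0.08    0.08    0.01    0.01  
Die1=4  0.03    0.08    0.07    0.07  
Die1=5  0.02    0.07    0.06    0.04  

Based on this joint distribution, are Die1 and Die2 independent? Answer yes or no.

P(Die1=3) = 0.18 and P(Die2=1) = 0.25, so their product is 0.0450, but P(Die1=3, Die2=1) = 0.08. Since these differ, Die1 and Die2 are not independent.

no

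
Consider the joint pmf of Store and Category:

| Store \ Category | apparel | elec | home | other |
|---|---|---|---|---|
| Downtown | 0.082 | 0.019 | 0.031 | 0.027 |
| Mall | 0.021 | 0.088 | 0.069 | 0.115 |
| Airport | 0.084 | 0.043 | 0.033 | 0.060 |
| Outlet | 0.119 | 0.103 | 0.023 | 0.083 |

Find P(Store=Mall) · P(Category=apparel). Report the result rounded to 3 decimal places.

P(Store=Mall) = 0.021 + 0.088 + 0.069 + 0.115 = 0.293.
P(Category=apparel) = 0.082 + 0.021 + 0.084 + 0.119 = 0.306.
Product: 0.293 × 0.306 = 0.090.

0.090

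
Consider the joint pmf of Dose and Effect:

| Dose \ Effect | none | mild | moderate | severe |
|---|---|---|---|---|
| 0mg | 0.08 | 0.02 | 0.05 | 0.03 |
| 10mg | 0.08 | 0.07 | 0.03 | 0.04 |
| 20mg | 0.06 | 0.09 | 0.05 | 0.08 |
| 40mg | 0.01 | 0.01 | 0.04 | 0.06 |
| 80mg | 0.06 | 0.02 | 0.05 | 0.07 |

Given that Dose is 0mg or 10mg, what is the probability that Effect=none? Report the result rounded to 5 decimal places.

0.40000

P(Dose=0mg) = 0.08 + 0.02 + 0.05 + 0.03 = 0.18.
P(Dose=10mg) = 0.08 + 0.07 + 0.03 + 0.04 = 0.22.
P(Dose ∈ {0mg, 10mg}) = 0.18 + 0.22 = 0.40; P(Effect=none, Dose ∈ {0mg, 10mg}) = 0.08 + 0.08 = 0.16.
P(Effect=none | Dose ∈ {0mg, 10mg}) = 0.16/0.40 = 0.40000.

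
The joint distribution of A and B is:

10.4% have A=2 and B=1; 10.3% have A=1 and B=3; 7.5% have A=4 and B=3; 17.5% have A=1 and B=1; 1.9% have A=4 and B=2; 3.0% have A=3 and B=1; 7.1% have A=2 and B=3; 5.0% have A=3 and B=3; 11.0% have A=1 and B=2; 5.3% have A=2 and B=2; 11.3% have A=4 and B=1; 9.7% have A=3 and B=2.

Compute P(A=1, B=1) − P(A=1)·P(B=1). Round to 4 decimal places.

P(A=1) = 0.175 + 0.110 + 0.103 = 0.388.
P(B=1) = 0.175 + 0.104 + 0.030 + 0.113 = 0.422.
P(A=1, B=1) − P(A=1)P(B=1) = 0.175 − 0.388×0.422 = 0.0113.

0.0113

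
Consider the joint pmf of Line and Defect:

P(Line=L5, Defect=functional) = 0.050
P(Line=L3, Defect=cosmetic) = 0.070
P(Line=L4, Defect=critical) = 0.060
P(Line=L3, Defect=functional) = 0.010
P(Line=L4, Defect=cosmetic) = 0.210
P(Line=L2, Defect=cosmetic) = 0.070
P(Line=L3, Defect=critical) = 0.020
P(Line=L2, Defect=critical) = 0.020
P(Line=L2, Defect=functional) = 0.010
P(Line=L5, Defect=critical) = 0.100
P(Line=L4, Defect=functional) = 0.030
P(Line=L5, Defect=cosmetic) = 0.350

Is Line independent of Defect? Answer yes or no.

Every cell satisfies P(Line,Defect) = P(Line)·P(Defect). For instance P(Line=L2) = 0.100, P(Defect=critical) = 0.200, and 0.100×0.200 = 0.020 matches the joint entry. So Line and Defect are independent.

yes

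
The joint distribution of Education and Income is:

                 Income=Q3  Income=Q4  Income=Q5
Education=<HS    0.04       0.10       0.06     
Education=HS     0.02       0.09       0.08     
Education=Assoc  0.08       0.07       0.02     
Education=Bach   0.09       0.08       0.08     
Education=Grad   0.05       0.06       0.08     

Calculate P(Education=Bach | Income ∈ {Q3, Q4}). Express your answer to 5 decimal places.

0.25000

P(Income=Q3) = 0.04 + 0.02 + 0.08 + 0.09 + 0.05 = 0.28.
P(Income=Q4) = 0.10 + 0.09 + 0.07 + 0.08 + 0.06 = 0.40.
P(Income ∈ {Q3, Q4}) = 0.28 + 0.40 = 0.68; P(Education=Bach, Income ∈ {Q3, Q4}) = 0.09 + 0.08 = 0.17.
P(Education=Bach | Income ∈ {Q3, Q4}) = 0.17/0.68 = 0.25000.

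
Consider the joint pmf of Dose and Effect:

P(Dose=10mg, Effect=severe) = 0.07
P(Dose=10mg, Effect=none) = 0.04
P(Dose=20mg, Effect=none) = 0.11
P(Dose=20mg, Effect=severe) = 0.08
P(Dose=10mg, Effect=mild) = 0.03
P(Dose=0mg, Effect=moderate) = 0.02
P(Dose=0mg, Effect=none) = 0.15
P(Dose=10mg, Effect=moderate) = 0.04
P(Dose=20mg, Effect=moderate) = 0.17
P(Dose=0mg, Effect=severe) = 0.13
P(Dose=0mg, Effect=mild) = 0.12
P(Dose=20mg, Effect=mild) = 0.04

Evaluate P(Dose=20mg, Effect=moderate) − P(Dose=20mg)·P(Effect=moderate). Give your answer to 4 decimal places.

P(Dose=20mg) = 0.11 + 0.04 + 0.17 + 0.08 = 0.40.
P(Effect=moderate) = 0.02 + 0.04 + 0.17 = 0.23.
P(Dose=20mg, Effect=moderate) − P(Dose=20mg)P(Effect=moderate) = 0.17 − 0.40×0.23 = 0.0780.

0.0780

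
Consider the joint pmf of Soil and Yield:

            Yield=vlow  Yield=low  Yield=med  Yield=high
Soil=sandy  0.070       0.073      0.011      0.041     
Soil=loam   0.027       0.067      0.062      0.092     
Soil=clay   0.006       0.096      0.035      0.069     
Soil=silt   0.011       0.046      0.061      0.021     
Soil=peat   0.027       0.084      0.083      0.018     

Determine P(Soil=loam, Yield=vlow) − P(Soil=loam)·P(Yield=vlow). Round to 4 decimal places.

P(Soil=loam) = 0.027 + 0.067 + 0.062 + 0.092 = 0.248.
P(Yield=vlow) = 0.070 + 0.027 + 0.006 + 0.011 + 0.027 = 0.141.
P(Soil=loam, Yield=vlow) − P(Soil=loam)P(Yield=vlow) = 0.027 − 0.248×0.141 = -0.0080.

-0.0080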